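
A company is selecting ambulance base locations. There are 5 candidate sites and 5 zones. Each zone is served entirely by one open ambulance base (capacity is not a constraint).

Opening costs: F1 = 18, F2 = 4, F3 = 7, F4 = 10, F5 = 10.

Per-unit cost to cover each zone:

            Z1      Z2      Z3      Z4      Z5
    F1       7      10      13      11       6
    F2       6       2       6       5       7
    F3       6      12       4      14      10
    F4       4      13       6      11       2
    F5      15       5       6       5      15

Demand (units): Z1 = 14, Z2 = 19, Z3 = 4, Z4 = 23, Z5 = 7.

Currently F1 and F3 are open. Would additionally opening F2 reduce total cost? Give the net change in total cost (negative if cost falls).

Current service cost with {F1, F3}: 585.
Adding F2: each zone re-picks its cheapest; new service cost 295, saving 290.
Extra fixed cost: 4. Net change = 4 − 290 = -286.
(Totals: 610 → 324.)

Yes — net change −286 (cost falls by 286).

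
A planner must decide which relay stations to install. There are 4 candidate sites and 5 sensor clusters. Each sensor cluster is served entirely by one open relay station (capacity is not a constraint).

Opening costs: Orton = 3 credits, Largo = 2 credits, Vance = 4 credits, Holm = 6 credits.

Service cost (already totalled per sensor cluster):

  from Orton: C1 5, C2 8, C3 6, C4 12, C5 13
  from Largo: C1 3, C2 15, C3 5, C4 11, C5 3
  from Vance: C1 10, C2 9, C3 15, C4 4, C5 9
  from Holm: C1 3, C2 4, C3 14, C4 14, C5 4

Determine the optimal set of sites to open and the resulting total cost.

For any fixed open set, each sensor cluster goes to its cheapest open site; total = fixed + service.
{Largo, Vance}: C1→Largo 3, C2→Vance 9, C3→Largo 5, C4→Vance 4, C5→Largo 3. Service 24; fixed 6; total 30.
{Largo, Vance, Holm}: service 19 + fixed 12 = 31
{Orton, Largo, Vance}: service 23 + fixed 9 = 32
{Orton, Largo, Vance, Holm}: service 19 + fixed 15 = 34
(All 15 nonempty subsets were checked; Largo and Vance is lowest.)

Open Largo and Vance; minimum total cost 30.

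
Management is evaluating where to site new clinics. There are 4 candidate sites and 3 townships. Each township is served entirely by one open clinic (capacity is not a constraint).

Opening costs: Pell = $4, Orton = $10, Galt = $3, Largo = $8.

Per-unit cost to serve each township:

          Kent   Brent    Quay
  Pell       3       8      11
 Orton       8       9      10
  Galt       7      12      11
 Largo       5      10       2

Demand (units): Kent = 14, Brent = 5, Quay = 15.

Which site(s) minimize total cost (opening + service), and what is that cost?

Open Pell and Largo; minimum total cost 124.

For any fixed open set, each township goes to its cheapest open site; total = fixed + service.
{Pell, Largo}: Kent→Pell 3·14=42, Brent→Pell 8·5=40, Quay→Largo 2·15=30. Service 112; fixed 12; total 124.
{Pell, Galt, Largo}: service 112 + fixed 15 = 127
{Pell, Orton, Largo}: service 112 + fixed 22 = 134
{Pell, Orton, Galt, Largo}: service 112 + fixed 25 = 137
No other subset beats 124.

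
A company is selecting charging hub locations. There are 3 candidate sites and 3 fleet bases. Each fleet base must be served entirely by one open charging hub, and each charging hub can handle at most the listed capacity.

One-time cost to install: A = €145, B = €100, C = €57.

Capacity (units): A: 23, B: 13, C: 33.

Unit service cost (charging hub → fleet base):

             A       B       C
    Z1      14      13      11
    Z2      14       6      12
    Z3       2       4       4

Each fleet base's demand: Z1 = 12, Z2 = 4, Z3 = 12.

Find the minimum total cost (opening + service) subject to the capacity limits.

Open {C}: Z1→C 11·12=132, Z2→C 12·4=48, Z3→C 4·12=48.
Loads: C carries 28/33. Service 228; fixed 57; total 285.
Next best feasible plan costs 361.

Minimum total cost: 285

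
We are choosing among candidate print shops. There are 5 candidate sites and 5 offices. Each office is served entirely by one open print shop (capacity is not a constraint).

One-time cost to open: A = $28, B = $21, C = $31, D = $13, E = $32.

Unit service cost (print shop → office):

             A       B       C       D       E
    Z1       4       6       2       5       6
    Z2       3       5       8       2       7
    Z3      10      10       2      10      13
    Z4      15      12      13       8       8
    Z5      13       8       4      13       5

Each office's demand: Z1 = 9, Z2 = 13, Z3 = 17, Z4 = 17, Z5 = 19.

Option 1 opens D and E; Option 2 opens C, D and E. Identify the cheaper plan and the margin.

Option 1: {D, E}: Z1→D 5·9=45, Z2→D 2·13=26, Z3→D 10·17=170, Z4→D 8·17=136, Z5→E 5·19=95. Service 472; fixed 45; total 517.
Option 2: {C, D, E}: Z1→C 2·9=18, Z2→D 2·13=26, Z3→C 2·17=34, Z4→D 8·17=136, Z5→C 4·19=76. Service 290; fixed 76; total 366.
Difference: |517 − 366| = 151.

Option 2 is cheaper by 151.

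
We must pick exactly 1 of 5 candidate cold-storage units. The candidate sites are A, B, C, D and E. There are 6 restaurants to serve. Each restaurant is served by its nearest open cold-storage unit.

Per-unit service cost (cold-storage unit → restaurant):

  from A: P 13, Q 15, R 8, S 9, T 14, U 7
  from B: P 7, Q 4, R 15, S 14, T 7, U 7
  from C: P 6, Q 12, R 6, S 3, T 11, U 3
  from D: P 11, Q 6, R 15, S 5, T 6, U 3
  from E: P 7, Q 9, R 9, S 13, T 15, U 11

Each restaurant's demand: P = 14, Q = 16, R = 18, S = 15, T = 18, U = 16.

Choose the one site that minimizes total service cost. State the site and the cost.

Choose C only; total service cost 675.

With exactly 1 open, each restaurant uses its cheapest among the chosen.
{C}: P→C 6·14=84, Q→C 12·16=192, R→C 6·18=108, S→C 3·15=45, T→C 11·18=198, U→C 3·16=48. Service cost 675.
{D}: service cost 751
{B}: service cost 880
Among all 5 size-1 choices, {C} is lowest.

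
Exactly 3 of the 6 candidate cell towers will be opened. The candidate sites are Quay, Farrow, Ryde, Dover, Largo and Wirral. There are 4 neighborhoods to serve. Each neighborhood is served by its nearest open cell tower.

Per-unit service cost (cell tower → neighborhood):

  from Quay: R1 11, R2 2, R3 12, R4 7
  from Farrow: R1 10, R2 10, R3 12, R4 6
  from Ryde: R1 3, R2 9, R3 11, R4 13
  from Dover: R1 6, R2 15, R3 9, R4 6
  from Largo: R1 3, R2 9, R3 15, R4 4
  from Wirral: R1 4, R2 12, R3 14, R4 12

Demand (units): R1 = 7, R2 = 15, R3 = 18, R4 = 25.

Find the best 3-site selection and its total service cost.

With exactly 3 open, each neighborhood uses its cheapest among the chosen.
{Quay, Dover, Largo}: R1→Largo 3·7=21, R2→Quay 2·15=30, R3→Dover 9·18=162, R4→Largo 4·25=100. Service cost 313.
{Quay, Ryde, Largo}: service cost 349
{Quay, Ryde, Dover}: service cost 363
Among all 20 size-3 choices, {Quay, Dover, Largo} is lowest.

Choose Quay, Dover and Largo; total service cost 313.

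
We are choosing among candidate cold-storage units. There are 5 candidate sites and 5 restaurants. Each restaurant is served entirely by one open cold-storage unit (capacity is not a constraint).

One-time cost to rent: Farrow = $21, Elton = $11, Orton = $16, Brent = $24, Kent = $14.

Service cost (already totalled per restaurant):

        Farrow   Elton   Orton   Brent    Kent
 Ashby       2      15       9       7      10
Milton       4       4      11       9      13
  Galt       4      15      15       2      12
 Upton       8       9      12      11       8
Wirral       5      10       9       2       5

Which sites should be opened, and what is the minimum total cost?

For any fixed open set, each restaurant goes to its cheapest open site; total = fixed + service.
{Farrow}: Ashby→Farrow 2, Milton→Farrow 4, Galt→Farrow 4, Upton→Farrow 8, Wirral→Farrow 5. Service 23; fixed 21; total 44.
{Farrow, Elton}: Ashby→Farrow 2, Milton→Farrow 4, Galt→Farrow 4, Upton→Farrow 8, Wirral→Farrow 5. Service 23; fixed 32; total 55.
{Brent}: Ashby→Brent 7, Milton→Brent 9, Galt→Brent 2, Upton→Brent 11, Wirral→Brent 2. Service 31; fixed 24; total 55.
{Farrow, Elton, Orton, Brent, Kent}: service 18 + fixed 86 = 104
No other subset beats 44.

Open Farrow only; minimum total cost 44.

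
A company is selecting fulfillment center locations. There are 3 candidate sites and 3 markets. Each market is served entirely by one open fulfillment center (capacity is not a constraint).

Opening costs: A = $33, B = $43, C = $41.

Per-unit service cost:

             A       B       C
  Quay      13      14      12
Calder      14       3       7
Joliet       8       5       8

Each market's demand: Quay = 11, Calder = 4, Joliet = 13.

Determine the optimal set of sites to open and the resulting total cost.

For any fixed open set, each market goes to its cheapest open site; total = fixed + service.
{B}: Quay→B 14·11=154, Calder→B 3·4=12, Joliet→B 5·13=65. Service 231; fixed 43; total 274.
{B, C}: service 209 + fixed 84 = 293
{A, B}: service 220 + fixed 76 = 296
{A, B, C}: Quay→C 12·11=132, Calder→B 3·4=12, Joliet→B 5·13=65. Service 209; fixed 117; total 326.
No other subset beats 274.

Open B only; minimum total cost 274.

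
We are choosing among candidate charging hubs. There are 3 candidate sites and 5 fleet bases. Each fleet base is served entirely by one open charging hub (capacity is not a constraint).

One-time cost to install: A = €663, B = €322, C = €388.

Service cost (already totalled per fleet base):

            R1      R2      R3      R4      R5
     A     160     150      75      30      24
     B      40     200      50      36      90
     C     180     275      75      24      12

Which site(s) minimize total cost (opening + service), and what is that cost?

Open B only; minimum total cost 738.

For any fixed open set, each fleet base goes to its cheapest open site; total = fixed + service.
{B}: R1→B 40, R2→B 200, R3→B 50, R4→B 36, R5→B 90. Service 416; fixed 322; total 738.
{C}: service 566 + fixed 388 = 954
{B, C}: service 326 + fixed 710 = 1036
{A, B, C}: service 276 + fixed 1373 = 1649
No other subset beats 738.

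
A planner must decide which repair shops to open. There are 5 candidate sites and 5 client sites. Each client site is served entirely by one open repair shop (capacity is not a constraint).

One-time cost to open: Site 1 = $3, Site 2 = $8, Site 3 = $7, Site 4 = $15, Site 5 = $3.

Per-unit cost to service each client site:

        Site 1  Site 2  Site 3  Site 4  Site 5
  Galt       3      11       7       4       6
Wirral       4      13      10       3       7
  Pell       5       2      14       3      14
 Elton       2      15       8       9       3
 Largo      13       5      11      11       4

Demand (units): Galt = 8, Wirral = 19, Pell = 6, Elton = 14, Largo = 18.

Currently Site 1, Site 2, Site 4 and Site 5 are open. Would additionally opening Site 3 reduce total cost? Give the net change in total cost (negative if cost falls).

Current service cost with {Site 1, Site 2, Site 4, Site 5}: 193.
Adding Site 3: each client site re-picks its cheapest; new service cost 193, saving 0.
Extra fixed cost: 7. Net change = 7 − 0 = 7.
(Totals: 222 → 229.)

No — net change +7 (cost rises by 7).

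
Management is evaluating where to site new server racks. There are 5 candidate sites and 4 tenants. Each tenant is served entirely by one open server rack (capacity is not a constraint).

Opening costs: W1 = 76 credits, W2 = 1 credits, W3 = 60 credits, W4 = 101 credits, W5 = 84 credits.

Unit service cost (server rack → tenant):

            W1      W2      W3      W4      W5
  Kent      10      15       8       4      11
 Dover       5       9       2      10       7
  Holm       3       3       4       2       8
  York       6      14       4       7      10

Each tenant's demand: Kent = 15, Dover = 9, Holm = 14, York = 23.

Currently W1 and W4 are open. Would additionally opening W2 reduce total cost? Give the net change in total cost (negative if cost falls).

Current service cost with {W1, W4}: 271.
Adding W2: each tenant re-picks its cheapest; new service cost 271, saving 0.
Extra fixed cost: 1. Net change = 1 − 0 = 1.
(Totals: 448 → 449.)

No — net change +1 (cost rises by 1).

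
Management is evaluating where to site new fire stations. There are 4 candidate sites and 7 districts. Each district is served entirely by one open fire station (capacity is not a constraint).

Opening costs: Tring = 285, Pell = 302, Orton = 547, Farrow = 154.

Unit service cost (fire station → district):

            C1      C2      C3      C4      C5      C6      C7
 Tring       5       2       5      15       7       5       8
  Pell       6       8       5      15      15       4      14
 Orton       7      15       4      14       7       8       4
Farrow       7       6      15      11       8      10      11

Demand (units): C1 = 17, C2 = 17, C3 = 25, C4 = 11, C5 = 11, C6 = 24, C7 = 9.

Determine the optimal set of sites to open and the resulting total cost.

Open Tring only; minimum total cost 963.

For any fixed open set, each district goes to its cheapest open site; total = fixed + service.
{Tring}: C1→Tring 5·17=85, C2→Tring 2·17=34, C3→Tring 5·25=125, C4→Tring 15·11=165, C5→Tring 7·11=77, C6→Tring 5·24=120, C7→Tring 8·9=72. Service 678; fixed 285; total 963.
{Tring, Farrow}: service 634 + fixed 439 = 1073
{Pell, Farrow}: service 733 + fixed 456 = 1189
{Tring, Pell, Orton, Farrow}: C1→Tring 5·17=85, C2→Tring 2·17=34, C3→Orton 4·25=100, C4→Farrow 11·11=121, C5→Tring 7·11=77, C6→Pell 4·24=96, C7→Orton 4·9=36. Service 549; fixed 1288; total 1837.
No other subset beats 963.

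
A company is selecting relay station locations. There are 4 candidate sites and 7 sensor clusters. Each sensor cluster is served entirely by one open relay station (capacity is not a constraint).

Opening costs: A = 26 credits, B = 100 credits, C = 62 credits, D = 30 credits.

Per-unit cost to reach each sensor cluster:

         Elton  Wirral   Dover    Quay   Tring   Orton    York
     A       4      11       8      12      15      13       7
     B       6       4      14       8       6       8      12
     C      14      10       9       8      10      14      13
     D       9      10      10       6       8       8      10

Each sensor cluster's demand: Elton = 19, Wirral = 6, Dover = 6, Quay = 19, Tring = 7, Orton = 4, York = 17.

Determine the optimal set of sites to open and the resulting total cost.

Open A and D; minimum total cost 561.

For any fixed open set, each sensor cluster goes to its cheapest open site; total = fixed + service.
{A, D}: Elton→A 4·19=76, Wirral→D 10·6=60, Dover→A 8·6=48, Quay→D 6·19=114, Tring→D 8·7=56, Orton→D 8·4=32, York→A 7·17=119. Service 505; fixed 56; total 561.
{A, B, D}: Elton→A 4·19=76, Wirral→B 4·6=24, Dover→A 8·6=48, Quay→D 6·19=114, Tring→B 6·7=42, Orton→B 8·4=32, York→A 7·17=119. Service 455; fixed 156; total 611.
{A, B}: Elton→A 4·19=76, Wirral→B 4·6=24, Dover→A 8·6=48, Quay→B 8·19=152, Tring→B 6·7=42, Orton→B 8·4=32, York→A 7·17=119. Service 493; fixed 126; total 619.
{A, B, C, D}: service 455 + fixed 218 = 673
No other subset beats 561.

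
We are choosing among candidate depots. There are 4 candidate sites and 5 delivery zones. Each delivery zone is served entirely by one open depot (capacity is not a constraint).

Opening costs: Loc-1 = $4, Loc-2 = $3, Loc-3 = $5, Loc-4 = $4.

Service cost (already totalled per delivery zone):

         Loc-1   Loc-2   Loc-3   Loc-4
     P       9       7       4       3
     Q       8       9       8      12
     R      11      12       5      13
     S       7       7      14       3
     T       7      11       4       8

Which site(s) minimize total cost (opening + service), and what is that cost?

For any fixed open set, each delivery zone goes to its cheapest open site; total = fixed + service.
{Loc-3, Loc-4}: P→Loc-4 3, Q→Loc-3 8, R→Loc-3 5, S→Loc-4 3, T→Loc-3 4. Service 23; fixed 9; total 32.
{Loc-2, Loc-3, Loc-4}: service 23 + fixed 12 = 35
{Loc-1, Loc-3, Loc-4}: service 23 + fixed 13 = 36
{Loc-1, Loc-2, Loc-3, Loc-4}: P→Loc-4 3, Q→Loc-1 8, R→Loc-3 5, S→Loc-4 3, T→Loc-3 4. Service 23; fixed 16; total 39.
No other subset beats 32.

Open Loc-3 and Loc-4; minimum total cost 32.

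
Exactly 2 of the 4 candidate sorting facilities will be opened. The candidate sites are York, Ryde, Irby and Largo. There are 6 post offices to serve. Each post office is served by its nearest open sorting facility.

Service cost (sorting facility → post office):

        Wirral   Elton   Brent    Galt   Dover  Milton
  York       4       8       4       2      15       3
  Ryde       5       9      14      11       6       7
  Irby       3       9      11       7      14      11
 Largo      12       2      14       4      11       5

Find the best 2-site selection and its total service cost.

With exactly 2 open, each post office uses its cheapest among the chosen.
{York, Largo}: Wirral→York 4, Elton→Largo 2, Brent→York 4, Galt→York 2, Dover→Largo 11, Milton→York 3. Service cost 26.
{York, Ryde}: service cost 27
{York, Irby}: service cost 34
Among all 6 size-2 choices, {York, Largo} is lowest.

Choose York and Largo; total service cost 26.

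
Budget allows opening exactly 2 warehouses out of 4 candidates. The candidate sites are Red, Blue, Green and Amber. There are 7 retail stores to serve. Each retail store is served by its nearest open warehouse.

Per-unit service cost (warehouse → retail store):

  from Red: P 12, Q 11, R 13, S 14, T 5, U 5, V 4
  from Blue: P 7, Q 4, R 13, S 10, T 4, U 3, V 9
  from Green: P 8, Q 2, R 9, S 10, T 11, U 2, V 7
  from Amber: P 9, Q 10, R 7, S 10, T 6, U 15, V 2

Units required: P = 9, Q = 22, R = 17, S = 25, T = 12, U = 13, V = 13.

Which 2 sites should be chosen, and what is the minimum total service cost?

With exactly 2 open, each retail store uses its cheapest among the chosen.
{Green, Amber}: P→Green 8·9=72, Q→Green 2·22=44, R→Amber 7·17=119, S→Green 10·25=250, T→Amber 6·12=72, U→Green 2·13=26, V→Amber 2·13=26. Service cost 609.
{Blue, Amber}: service cost 633
{Red, Green}: service cost 657
Among all 6 size-2 choices, {Green, Amber} is lowest.

Choose Green and Amber; total service cost 609.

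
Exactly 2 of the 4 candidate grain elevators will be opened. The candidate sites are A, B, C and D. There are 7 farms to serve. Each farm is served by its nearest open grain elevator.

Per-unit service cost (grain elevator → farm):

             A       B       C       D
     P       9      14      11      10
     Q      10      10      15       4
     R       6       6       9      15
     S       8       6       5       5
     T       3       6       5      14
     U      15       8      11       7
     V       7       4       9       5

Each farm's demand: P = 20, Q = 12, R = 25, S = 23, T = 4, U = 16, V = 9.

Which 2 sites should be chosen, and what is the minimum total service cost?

Choose A and D; total service cost 662.

With exactly 2 open, each farm uses its cheapest among the chosen.
{A, D}: P→A 9·20=180, Q→D 4·12=48, R→A 6·25=150, S→D 5·23=115, T→A 3·4=12, U→D 7·16=112, V→D 5·9=45. Service cost 662.
{B, D}: service cost 685
{A, B}: service cost 764
Among all 6 size-2 choices, {A, D} is lowest.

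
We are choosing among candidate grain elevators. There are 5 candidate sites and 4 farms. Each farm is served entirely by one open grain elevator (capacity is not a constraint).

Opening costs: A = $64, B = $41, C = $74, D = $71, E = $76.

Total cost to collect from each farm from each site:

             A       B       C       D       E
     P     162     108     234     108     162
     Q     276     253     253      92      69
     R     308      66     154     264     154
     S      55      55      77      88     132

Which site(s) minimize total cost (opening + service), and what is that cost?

Open B and E; minimum total cost 415.

For any fixed open set, each farm goes to its cheapest open site; total = fixed + service.
{B, E}: P→B 108, Q→E 69, R→B 66, S→B 55. Service 298; fixed 117; total 415.
{B, D}: service 321 + fixed 112 = 433
{A, B, E}: service 298 + fixed 181 = 479
{A, B, C, D, E}: P→B 108, Q→E 69, R→B 66, S→A 55. Service 298; fixed 326; total 624.
No other subset beats 415.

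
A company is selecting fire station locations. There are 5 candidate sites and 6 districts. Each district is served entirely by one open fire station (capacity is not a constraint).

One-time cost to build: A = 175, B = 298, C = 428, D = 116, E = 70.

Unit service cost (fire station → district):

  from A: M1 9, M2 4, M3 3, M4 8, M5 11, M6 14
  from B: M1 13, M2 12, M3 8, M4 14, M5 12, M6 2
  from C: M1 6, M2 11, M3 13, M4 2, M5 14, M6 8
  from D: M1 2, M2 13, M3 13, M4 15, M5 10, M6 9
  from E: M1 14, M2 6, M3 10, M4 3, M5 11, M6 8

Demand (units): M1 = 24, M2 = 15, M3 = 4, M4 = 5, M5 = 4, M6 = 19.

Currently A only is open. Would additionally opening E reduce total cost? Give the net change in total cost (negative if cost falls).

Yes — net change −69 (cost falls by 69).

Current service cost with {A}: 638.
Adding E: each district re-picks its cheapest; new service cost 499, saving 139.
Extra fixed cost: 70. Net change = 70 − 139 = -69.
(Totals: 813 → 744.)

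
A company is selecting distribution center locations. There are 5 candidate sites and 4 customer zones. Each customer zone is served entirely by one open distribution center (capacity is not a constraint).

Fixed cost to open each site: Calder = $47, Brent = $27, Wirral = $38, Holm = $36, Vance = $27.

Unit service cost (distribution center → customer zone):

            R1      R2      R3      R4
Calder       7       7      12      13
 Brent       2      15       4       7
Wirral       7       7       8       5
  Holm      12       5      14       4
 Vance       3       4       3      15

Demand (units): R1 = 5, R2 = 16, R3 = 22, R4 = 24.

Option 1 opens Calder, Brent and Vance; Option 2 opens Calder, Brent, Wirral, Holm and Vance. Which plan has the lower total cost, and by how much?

Option 1: {Calder, Brent, Vance}: R1→Brent 2·5=10, R2→Vance 4·16=64, R3→Vance 3·22=66, R4→Brent 7·24=168. Service 308; fixed 101; total 409.
Option 2: {Calder, Brent, Wirral, Holm, Vance}: R1→Brent 2·5=10, R2→Vance 4·16=64, R3→Vance 3·22=66, R4→Holm 4·24=96. Service 236; fixed 175; total 411.
Difference: |409 − 411| = 2.

Option 1 is cheaper by 2.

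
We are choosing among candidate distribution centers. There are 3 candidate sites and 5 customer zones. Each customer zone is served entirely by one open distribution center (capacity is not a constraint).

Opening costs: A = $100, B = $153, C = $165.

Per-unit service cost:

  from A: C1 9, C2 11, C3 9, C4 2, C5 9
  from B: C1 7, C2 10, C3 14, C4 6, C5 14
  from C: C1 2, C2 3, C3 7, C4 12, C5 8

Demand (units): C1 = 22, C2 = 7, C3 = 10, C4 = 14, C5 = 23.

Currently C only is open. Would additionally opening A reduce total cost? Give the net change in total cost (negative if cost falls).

Current service cost with {C}: 487.
Adding A: each customer zone re-picks its cheapest; new service cost 347, saving 140.
Extra fixed cost: 100. Net change = 100 − 140 = -40.
(Totals: 652 → 612.)

Yes — net change −40 (cost falls by 40).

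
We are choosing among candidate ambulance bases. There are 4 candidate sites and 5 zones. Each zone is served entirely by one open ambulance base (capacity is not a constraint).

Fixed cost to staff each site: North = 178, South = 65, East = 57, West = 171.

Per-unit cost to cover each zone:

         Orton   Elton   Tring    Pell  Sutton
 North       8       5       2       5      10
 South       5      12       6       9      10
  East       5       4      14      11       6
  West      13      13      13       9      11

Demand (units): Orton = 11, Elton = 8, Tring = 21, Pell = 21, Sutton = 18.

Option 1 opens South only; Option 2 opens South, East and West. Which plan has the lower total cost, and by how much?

Option 1: {South}: Orton→South 5·11=55, Elton→South 12·8=96, Tring→South 6·21=126, Pell→South 9·21=189, Sutton→South 10·18=180. Service 646; fixed 65; total 711.
Option 2: {South, East, West}: Orton→South 5·11=55, Elton→East 4·8=32, Tring→South 6·21=126, Pell→South 9·21=189, Sutton→East 6·18=108. Service 510; fixed 293; total 803.
Difference: |711 − 803| = 92.

Option 1 is cheaper by 92.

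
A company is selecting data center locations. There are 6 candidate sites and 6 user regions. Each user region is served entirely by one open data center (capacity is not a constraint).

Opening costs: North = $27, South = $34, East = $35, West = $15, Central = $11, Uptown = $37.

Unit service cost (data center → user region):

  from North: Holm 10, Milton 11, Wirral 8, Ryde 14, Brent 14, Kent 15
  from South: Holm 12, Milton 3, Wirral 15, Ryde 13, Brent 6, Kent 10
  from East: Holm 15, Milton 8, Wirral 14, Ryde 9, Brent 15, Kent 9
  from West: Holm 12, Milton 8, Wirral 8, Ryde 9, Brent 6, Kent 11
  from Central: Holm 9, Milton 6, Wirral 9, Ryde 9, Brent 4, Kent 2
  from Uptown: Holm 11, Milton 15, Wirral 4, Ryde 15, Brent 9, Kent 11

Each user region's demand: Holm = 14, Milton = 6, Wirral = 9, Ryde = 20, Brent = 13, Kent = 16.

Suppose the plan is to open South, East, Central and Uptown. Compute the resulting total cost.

Each user region is assigned to its cheapest site among the open ones.
{South, East, Central, Uptown}: Holm→Central 9·14=126, Milton→South 3·6=18, Wirral→Uptown 4·9=36, Ryde→East 9·20=180, Brent→Central 4·13=52, Kent→Central 2·16=32. Service 444; fixed 117; total 561.

Total cost: 561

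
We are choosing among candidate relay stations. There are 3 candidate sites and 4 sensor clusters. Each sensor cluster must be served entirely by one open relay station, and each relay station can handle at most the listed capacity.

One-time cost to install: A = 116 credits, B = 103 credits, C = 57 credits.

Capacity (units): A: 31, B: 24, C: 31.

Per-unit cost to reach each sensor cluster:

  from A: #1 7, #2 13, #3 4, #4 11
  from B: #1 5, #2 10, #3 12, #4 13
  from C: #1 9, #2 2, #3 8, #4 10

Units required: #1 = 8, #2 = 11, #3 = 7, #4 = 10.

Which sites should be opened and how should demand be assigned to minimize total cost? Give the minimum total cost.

Open {B, C}: #1→B 5·8=40, #2→C 2·11=22, #3→C 8·7=56, #4→C 10·10=100.
Loads: B carries 8/24, C carries 28/31. Service 218; fixed 160; total 378.
Next best feasible plan costs 379.

Minimum total cost: 378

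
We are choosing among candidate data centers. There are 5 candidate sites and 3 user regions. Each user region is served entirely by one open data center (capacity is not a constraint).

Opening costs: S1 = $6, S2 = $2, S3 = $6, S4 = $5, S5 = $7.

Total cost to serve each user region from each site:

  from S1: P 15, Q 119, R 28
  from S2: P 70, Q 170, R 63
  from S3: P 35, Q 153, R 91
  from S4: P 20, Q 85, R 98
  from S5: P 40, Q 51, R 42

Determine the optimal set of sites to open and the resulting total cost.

Open S1 and S5; minimum total cost 107.

For any fixed open set, each user region goes to its cheapest open site; total = fixed + service.
{S1, S5}: P→S1 15, Q→S5 51, R→S1 28. Service 94; fixed 13; total 107.
{S1, S2, S5}: service 94 + fixed 15 = 109
{S1, S4, S5}: service 94 + fixed 18 = 112
{S1, S2, S3, S4, S5}: service 94 + fixed 26 = 120
No other subset beats 107.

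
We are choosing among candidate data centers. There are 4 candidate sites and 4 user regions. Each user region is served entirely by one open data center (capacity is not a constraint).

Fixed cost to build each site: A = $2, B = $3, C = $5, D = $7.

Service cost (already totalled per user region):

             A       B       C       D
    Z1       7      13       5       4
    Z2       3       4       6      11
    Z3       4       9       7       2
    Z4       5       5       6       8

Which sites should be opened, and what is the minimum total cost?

For any fixed open set, each user region goes to its cheapest open site; total = fixed + service.
{A}: Z1→A 7, Z2→A 3, Z3→A 4, Z4→A 5. Service 19; fixed 2; total 21.
{A, D}: service 14 + fixed 9 = 23
{A, B}: service 19 + fixed 5 = 24
{A, B, C, D}: service 14 + fixed 17 = 31
(All 15 nonempty subsets were checked; A only is lowest.)

Open A only; minimum total cost 21.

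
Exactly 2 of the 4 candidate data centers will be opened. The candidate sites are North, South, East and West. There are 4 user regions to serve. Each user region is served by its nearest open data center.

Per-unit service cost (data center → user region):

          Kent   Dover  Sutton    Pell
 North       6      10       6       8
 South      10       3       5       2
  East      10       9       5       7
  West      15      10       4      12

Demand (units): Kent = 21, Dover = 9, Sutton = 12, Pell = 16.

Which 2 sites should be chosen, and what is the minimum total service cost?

With exactly 2 open, each user region uses its cheapest among the chosen.
{North, South}: Kent→North 6·21=126, Dover→South 3·9=27, Sutton→South 5·12=60, Pell→South 2·16=32. Service cost 245.
{South, West}: service cost 317
{South, East}: service cost 329
Among all 6 size-2 choices, {North, South} is lowest.

Choose North and South; total service cost 245.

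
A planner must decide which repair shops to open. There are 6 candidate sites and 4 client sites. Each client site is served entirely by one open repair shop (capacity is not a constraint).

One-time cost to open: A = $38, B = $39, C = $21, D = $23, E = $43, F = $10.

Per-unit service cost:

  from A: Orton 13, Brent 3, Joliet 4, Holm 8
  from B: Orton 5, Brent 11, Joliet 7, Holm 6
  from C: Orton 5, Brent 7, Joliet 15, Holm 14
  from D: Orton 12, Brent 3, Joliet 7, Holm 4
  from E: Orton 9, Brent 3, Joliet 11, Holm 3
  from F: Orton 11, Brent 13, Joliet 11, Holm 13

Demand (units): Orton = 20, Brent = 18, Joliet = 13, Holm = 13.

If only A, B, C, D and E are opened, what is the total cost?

Each client site is assigned to its cheapest site among the open ones.
{A, B, C, D, E}: Orton→B 5·20=100, Brent→A 3·18=54, Joliet→A 4·13=52, Holm→E 3·13=39. Service 245; fixed 164; total 409.

Total cost: 409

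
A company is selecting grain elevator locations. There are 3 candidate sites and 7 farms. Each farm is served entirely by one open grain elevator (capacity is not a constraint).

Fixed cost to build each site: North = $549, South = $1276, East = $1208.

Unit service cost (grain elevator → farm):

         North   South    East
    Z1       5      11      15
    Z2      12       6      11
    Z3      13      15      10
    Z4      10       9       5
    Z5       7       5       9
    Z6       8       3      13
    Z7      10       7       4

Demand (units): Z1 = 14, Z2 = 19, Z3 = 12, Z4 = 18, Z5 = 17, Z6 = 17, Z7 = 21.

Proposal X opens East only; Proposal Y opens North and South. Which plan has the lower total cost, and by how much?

Proposal X: {East}: Z1→East 15·14=210, Z2→East 11·19=209, Z3→East 10·12=120, Z4→East 5·18=90, Z5→East 9·17=153, Z6→East 13·17=221, Z7→East 4·21=84. Service 1087; fixed 1208; total 2295.
Proposal Y: {North, South}: Z1→North 5·14=70, Z2→South 6·19=114, Z3→North 13·12=156, Z4→South 9·18=162, Z5→South 5·17=85, Z6→South 3·17=51, Z7→South 7·21=147. Service 785; fixed 1825; total 2610.
Difference: |2295 − 2610| = 315.

Proposal X is cheaper by 315.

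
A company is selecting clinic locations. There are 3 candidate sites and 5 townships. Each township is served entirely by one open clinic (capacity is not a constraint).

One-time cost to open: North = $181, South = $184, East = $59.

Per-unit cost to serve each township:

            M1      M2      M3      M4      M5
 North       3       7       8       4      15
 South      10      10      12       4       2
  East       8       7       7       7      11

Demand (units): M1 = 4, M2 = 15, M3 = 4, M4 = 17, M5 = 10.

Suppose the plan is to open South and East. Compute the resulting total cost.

Each township is assigned to its cheapest site among the open ones.
{South, East}: M1→East 8·4=32, M2→East 7·15=105, M3→East 7·4=28, M4→South 4·17=68, M5→South 2·10=20. Service 253; fixed 243; total 496.

Total cost: 496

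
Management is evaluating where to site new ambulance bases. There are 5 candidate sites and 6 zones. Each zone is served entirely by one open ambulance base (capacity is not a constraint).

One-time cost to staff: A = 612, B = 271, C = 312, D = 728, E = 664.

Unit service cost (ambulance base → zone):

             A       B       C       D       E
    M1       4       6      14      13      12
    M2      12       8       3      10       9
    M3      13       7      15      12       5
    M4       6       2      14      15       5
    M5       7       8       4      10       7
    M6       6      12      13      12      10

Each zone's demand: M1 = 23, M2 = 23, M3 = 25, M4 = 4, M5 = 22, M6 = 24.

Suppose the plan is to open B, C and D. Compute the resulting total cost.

Each zone is assigned to its cheapest site among the open ones.
{B, C, D}: M1→B 6·23=138, M2→C 3·23=69, M3→B 7·25=175, M4→B 2·4=8, M5→C 4·22=88, M6→B 12·24=288. Service 766; fixed 1311; total 2077.

Total cost: 2077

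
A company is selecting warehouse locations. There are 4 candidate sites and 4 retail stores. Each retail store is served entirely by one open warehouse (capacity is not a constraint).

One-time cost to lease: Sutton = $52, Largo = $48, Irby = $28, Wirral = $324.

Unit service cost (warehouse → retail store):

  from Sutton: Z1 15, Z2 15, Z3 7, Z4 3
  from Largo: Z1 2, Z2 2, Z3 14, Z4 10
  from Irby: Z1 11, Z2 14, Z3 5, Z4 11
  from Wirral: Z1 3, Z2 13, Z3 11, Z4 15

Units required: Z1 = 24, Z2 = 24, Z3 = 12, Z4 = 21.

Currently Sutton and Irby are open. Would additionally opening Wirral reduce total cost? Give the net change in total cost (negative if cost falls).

Current service cost with {Sutton, Irby}: 723.
Adding Wirral: each retail store re-picks its cheapest; new service cost 507, saving 216.
Extra fixed cost: 324. Net change = 324 − 216 = 108.
(Totals: 803 → 911.)

No — net change +108 (cost rises by 108).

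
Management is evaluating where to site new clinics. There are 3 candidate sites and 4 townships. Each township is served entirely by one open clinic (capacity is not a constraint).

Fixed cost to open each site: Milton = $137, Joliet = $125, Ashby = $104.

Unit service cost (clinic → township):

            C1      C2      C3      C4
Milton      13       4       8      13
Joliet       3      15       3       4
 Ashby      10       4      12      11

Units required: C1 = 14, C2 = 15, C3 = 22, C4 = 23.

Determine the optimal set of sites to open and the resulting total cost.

Open Joliet and Ashby; minimum total cost 489.

For any fixed open set, each township goes to its cheapest open site; total = fixed + service.
{Joliet, Ashby}: C1→Joliet 3·14=42, C2→Ashby 4·15=60, C3→Joliet 3·22=66, C4→Joliet 4·23=92. Service 260; fixed 229; total 489.
{Milton, Joliet}: C1→Joliet 3·14=42, C2→Milton 4·15=60, C3→Joliet 3·22=66, C4→Joliet 4·23=92. Service 260; fixed 262; total 522.
{Joliet}: C1→Joliet 3·14=42, C2→Joliet 15·15=225, C3→Joliet 3·22=66, C4→Joliet 4·23=92. Service 425; fixed 125; total 550.
{Milton, Joliet, Ashby}: C1→Joliet 3·14=42, C2→Milton 4·15=60, C3→Joliet 3·22=66, C4→Joliet 4·23=92. Service 260; fixed 366; total 626.
(All 7 nonempty subsets were checked; Joliet and Ashby is lowest.)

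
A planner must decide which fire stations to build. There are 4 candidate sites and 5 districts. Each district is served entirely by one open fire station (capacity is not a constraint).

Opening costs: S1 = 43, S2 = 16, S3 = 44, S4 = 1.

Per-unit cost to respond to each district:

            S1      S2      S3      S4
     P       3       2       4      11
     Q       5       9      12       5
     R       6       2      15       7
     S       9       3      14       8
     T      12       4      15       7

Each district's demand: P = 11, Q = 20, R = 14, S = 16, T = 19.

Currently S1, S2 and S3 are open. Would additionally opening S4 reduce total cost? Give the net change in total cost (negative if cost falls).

No — net change +1 (cost rises by 1).

Current service cost with {S1, S2, S3}: 274.
Adding S4: each district re-picks its cheapest; new service cost 274, saving 0.
Extra fixed cost: 1. Net change = 1 − 0 = 1.
(Totals: 377 → 378.)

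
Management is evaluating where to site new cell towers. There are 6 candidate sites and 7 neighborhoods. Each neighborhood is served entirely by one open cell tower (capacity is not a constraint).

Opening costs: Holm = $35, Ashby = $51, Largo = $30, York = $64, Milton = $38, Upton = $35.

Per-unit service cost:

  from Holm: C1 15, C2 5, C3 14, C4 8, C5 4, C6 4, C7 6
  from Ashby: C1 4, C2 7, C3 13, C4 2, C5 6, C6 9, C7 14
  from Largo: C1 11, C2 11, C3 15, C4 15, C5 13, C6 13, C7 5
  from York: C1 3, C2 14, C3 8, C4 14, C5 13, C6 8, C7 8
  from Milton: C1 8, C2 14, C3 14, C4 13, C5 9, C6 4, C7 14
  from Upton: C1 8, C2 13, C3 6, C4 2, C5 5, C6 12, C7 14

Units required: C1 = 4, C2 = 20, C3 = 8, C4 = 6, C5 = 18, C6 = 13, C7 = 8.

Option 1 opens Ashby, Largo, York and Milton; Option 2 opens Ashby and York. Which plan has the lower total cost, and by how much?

Option 1 is cheaper by 8.

Option 1: {Ashby, Largo, York, Milton}: C1→York 3·4=12, C2→Ashby 7·20=140, C3→York 8·8=64, C4→Ashby 2·6=12, C5→Ashby 6·18=108, C6→Milton 4·13=52, C7→Largo 5·8=40. Service 428; fixed 183; total 611.
Option 2: {Ashby, York}: C1→York 3·4=12, C2→Ashby 7·20=140, C3→York 8·8=64, C4→Ashby 2·6=12, C5→Ashby 6·18=108, C6→York 8·13=104, C7→York 8·8=64. Service 504; fixed 115; total 619.
Difference: |611 − 619| = 8.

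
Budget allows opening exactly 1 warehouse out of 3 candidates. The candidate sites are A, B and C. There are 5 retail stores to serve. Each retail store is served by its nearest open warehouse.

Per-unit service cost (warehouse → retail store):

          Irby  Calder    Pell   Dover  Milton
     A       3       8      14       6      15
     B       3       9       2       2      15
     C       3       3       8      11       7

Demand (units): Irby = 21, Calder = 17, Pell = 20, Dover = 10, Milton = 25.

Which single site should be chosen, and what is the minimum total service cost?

With exactly 1 open, each retail store uses its cheapest among the chosen.
{C}: Irby→C 3·21=63, Calder→C 3·17=51, Pell→C 8·20=160, Dover→C 11·10=110, Milton→C 7·25=175. Service cost 559.
{B}: service cost 651
{A}: service cost 914
Among all 3 size-1 choices, {C} is lowest.

Choose C only; total service cost 559.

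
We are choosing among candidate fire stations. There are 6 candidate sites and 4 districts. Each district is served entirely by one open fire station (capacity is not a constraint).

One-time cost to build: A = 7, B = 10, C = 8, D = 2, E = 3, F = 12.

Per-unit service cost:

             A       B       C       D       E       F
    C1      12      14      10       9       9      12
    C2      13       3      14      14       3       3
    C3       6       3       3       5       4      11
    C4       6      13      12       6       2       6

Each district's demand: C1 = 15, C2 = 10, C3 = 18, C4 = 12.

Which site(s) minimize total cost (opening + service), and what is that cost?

Open C and E; minimum total cost 254.

For any fixed open set, each district goes to its cheapest open site; total = fixed + service.
{C, E}: C1→E 9·15=135, C2→E 3·10=30, C3→C 3·18=54, C4→E 2·12=24. Service 243; fixed 11; total 254.
{B, E}: service 243 + fixed 13 = 256
{C, D, E}: service 243 + fixed 13 = 256
{A, B, C, D, E, F}: service 243 + fixed 42 = 285
No other subset beats 254.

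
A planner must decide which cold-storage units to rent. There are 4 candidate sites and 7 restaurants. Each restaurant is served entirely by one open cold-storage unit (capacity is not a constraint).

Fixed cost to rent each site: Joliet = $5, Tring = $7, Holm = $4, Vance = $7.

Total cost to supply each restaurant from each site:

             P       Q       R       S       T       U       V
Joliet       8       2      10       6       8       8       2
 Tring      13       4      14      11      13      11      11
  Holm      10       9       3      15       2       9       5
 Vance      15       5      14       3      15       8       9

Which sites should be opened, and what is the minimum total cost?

Open Joliet and Holm; minimum total cost 40.

For any fixed open set, each restaurant goes to its cheapest open site; total = fixed + service.
{Joliet, Holm}: P→Joliet 8, Q→Joliet 2, R→Holm 3, S→Joliet 6, T→Holm 2, U→Joliet 8, V→Joliet 2. Service 31; fixed 9; total 40.
{Joliet, Holm, Vance}: P→Joliet 8, Q→Joliet 2, R→Holm 3, S→Vance 3, T→Holm 2, U→Joliet 8, V→Joliet 2. Service 28; fixed 16; total 44.
{Joliet, Tring, Holm}: P→Joliet 8, Q→Joliet 2, R→Holm 3, S→Joliet 6, T→Holm 2, U→Joliet 8, V→Joliet 2. Service 31; fixed 16; total 47.
{Joliet, Tring, Holm, Vance}: service 28 + fixed 23 = 51
(All 15 nonempty subsets were checked; Joliet and Holm is lowest.)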